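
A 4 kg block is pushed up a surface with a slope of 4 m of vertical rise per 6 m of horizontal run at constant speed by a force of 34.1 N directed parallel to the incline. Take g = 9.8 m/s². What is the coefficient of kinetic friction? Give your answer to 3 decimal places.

0.379

At constant speed ΣF = 0 along the incline. The applied 34.1 N acts up the slope; the weight component mg sin 33.69° = 21.744 N and kinetic friction μN both act down the slope.
So 34.1 = 21.744 + μ × 32.616, giving μ = (34.1 − 21.744) / 32.616 = 0.3788.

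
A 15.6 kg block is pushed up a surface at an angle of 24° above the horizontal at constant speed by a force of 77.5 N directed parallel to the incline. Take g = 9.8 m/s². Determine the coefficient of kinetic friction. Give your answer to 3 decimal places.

At constant speed ΣF = 0 along the incline. The applied 77.5 N acts up the slope; the weight component mg sin 24° = 62.182 N and kinetic friction μN both act down the slope.
So 77.5 = 62.182 + μ × 139.663, giving μ = (77.5 − 62.182) / 139.663 = 0.1097.

0.110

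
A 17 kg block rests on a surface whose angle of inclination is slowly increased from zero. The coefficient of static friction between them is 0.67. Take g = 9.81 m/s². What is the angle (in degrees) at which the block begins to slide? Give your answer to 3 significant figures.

At the threshold of sliding, static friction is at its maximum μ_s N and exactly balances the weight component along the incline: mg sin θ = μ_s mg cos θ.
Hence tan θ = μ_s = 0.67, so θ = arctan(0.67) = 33.8221°.

33.8°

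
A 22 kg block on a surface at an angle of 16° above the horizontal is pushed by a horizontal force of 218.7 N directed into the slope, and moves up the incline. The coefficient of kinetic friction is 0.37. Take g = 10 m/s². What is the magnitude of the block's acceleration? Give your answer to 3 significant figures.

2.23 m/s²

The horizontal push has components F cos 16° = 218.7 × 0.9613 = 210.236 N up the incline and F sin 16° = 218.7 × 0.2756 = 60.274 N pressing into the surface.
The normal force is therefore N = mg cos 16° + F sin 16° = 211.486 + 60.274 = 271.760 N, and kinetic friction down the slope is μN = 0.37 × 271.760 = 100.551 N.
Along the incline: F cos 16° − mg sin 16° − μN = ma, so 210.236 − 60.632 − 100.551 = 22 a, giving a = 2.2297 m/s².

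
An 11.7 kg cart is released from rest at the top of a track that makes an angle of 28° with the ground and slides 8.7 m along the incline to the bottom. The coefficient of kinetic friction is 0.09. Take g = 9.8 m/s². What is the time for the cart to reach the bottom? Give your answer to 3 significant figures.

2.13 s

The weight component along the incline is mg sin 28° = 53.830 N and the normal force is N = mg cos 28° = 101.239 N.
Friction up the slope is f = μN = 0.09 × 101.239 = 9.112 N, so the net downslope force is 53.830 − 9.112 = 44.718 N and a = 44.718 / 11.7 = 3.8221 m/s².
Starting from rest, L = ½at², so t = √(2L/a) = √(2 × 8.7 / 3.8221) = 2.1337 s.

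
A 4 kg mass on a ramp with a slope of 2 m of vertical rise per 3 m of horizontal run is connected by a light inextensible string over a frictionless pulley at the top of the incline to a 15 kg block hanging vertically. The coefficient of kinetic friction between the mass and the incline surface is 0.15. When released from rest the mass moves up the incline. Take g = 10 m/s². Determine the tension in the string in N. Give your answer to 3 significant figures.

For the mass on the incline: the weight component along the slope is m₁g sin 33.69° = 4 × 10 × 0.5547 = 22.188 N and the normal force is N = m₁g cos 33.69° = 33.282 N.
Kinetic friction opposes the mass's motion up the incline: f = μN = 0.15 × 33.282 = 4.992 N acting down the slope.
Newton's second law for the mass (up-slope positive): T − 22.188 − 4.992 = 4 a. For the hanging block (downward positive): 15 × 10 − T = 15 a.
Adding the two equations eliminates T: 122.820 = 19 a, so a = 6.4642 m/s².
Then from the hanging block's equation, T = 15 × (10 − 6.4642) = 53.037 N.

53.0 N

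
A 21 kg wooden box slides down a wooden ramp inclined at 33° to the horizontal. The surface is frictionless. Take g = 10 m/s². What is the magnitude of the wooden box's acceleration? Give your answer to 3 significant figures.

5.45 m/s²

Resolving the weight along the incline: the component pulling the wooden box down the slope is mg sin 33° = 21 × 10 × 0.5446 = 114.366 N, and the normal force is N = mg cos 33° = 21 × 10 × 0.8387 = 176.127 N.
With no friction the net force along the incline is 114.366 N, so a = g sin 33° = 114.366 / 21 = 5.4460 m/s².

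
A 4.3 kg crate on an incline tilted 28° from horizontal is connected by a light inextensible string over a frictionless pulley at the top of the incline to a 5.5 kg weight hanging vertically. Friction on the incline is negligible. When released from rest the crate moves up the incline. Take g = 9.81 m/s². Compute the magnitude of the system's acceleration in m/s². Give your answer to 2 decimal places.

For the crate on the incline: the weight component along the slope is m₁g sin 28° = 4.3 × 9.81 × 0.4695 = 19.805 N and the normal force is N = m₁g cos 28° = 37.245 N.
Newton's second law for the crate (up-slope positive): T − 19.805 = 4.3 a. For the hanging weight (downward positive): 5.5 × 9.81 − T = 5.5 a.
Adding the two equations eliminates T: 34.150 = 9.8 a, so a = 3.4847 m/s².

3.48 m/s²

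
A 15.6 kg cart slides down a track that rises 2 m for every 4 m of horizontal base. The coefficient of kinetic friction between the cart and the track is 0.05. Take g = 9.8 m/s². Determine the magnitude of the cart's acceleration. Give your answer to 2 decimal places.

3.94 m/s²

Resolving the weight along the incline: the component pulling the cart down the slope is mg sin 26.57° = 15.6 × 9.8 × 0.4472 = 68.368 N, and the normal force is N = mg cos 26.57° = 15.6 × 9.8 × 0.8944 = 136.736 N.
Kinetic friction acts up the slope with magnitude f = μN = 0.05 × 136.736 = 6.837 N.
Net force along the incline is 68.368 − 6.837 = 61.531 N, so a = 61.531 / 15.6 = 3.9443 m/s².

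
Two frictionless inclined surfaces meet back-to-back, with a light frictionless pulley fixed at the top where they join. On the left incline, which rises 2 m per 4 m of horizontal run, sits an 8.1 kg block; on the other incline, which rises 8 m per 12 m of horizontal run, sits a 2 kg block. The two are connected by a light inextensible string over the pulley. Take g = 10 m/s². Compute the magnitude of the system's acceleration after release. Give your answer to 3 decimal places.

2.488 m/s²

Resolve each weight along its own incline: the 8.1 kg mass has component 8.1 × 10 × sin 26.57° = 36.224 N down its slope, and the 2 kg mass has 2 × 10 × sin 33.69° = 11.094 N down its slope.
The 8.1 kg side's 36.224 N exceeds the other side's 11.094 N, so that mass slides down and the 2 kg mass slides up. Taking that direction as positive, Newton's second law for the whole system gives 36.224 − 11.094 = (8.1 + 2) a, so a = 25.130 / 10.1 = 2.4881 m/s².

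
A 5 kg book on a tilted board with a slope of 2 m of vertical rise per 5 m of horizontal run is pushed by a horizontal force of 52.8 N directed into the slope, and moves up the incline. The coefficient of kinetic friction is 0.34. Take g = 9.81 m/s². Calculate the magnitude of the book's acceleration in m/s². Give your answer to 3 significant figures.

1.73 m/s²

The horizontal push has components F cos 21.80° = 52.8 × 0.9285 = 49.025 N up the incline and F sin 21.80° = 52.8 × 0.3714 = 19.610 N pressing into the surface.
The normal force is therefore N = mg cos 21.80° + F sin 21.80° = 45.543 + 19.610 = 65.153 N, and kinetic friction down the slope is μN = 0.34 × 65.153 = 22.152 N.
Along the incline: F cos 21.80° − mg sin 21.80° − μN = ma, so 49.025 − 18.217 − 22.152 = 5 a, giving a = 1.7312 m/s².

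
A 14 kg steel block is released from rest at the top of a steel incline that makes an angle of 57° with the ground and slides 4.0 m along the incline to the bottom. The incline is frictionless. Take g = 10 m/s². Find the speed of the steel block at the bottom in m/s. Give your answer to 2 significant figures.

The weight component along the incline is mg sin 57° = 117.414 N and the normal force is N = mg cos 57° = 76.249 N.
With no friction, a = g sin 57° = 8.3867 m/s².
Starting from rest over a distance of 4.0 m, v² = 2aL = 2 × 8.3867 × 4.0 = 67.0936, so v = 8.1911 m/s.

8.2 m/s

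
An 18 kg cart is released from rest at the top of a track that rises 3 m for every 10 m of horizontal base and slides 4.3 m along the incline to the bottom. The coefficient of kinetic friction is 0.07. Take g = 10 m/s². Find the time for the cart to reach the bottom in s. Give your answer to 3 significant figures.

The weight component along the incline is mg sin 16.70° = 51.723 N and the normal force is N = mg cos 16.70° = 172.409 N.
Friction up the slope is f = μN = 0.07 × 172.409 = 12.069 N, so the net downslope force is 51.723 − 12.069 = 39.654 N and a = 39.654 / 18 = 2.2030 m/s².
Starting from rest, L = ½at², so t = √(2L/a) = √(2 × 4.3 / 2.2030) = 1.9758 s.

1.98 s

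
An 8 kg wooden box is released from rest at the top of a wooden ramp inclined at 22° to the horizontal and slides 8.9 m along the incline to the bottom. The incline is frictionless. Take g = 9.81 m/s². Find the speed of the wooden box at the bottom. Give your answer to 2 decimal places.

The weight component along the incline is mg sin 22° = 29.399 N and the normal force is N = mg cos 22° = 72.765 N.
With no friction, a = g sin 22° = 3.6749 m/s².
Starting from rest over a distance of 8.9 m, v² = 2aL = 2 × 3.6749 × 8.9 = 65.4132, so v = 8.0878 m/s.

8.09 m/s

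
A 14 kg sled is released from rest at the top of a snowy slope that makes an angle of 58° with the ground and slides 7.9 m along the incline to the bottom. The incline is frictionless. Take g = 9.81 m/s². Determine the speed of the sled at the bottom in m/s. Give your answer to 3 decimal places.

11.465 m/s

The weight component along the incline is mg sin 58° = 116.471 N and the normal force is N = mg cos 58° = 72.779 N.
With no friction, a = g sin 58° = 8.3194 m/s².
Starting from rest over a distance of 7.9 m, v² = 2aL = 2 × 8.3194 × 7.9 = 131.4465, so v = 11.4650 m/s.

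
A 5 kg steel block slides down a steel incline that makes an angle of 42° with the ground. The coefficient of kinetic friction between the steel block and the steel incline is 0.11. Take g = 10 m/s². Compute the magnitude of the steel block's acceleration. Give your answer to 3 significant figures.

5.87 m/s²

Resolving the weight along the incline: the component pulling the steel block down the slope is mg sin 42° = 5 × 10 × 0.6691 = 33.455 N, and the normal force is N = mg cos 42° = 5 × 10 × 0.7431 = 37.155 N.
Kinetic friction acts up the slope with magnitude f = μN = 0.11 × 37.155 = 4.087 N.
Net force along the incline is 33.455 − 4.087 = 29.368 N, so a = 29.368 / 5 = 5.8736 m/s².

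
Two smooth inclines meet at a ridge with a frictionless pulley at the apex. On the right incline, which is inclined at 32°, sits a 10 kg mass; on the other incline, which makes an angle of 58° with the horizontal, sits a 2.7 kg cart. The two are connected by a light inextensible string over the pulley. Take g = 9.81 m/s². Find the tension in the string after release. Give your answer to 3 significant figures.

Resolve each weight along its own incline: the 10 kg mass has component 10 × 9.81 × sin 32° = 51.985 N down its slope, and the 2.7 kg mass has 2.7 × 9.81 × sin 58° = 22.462 N down its slope.
The 10 kg side's 51.985 N exceeds the other side's 22.462 N, so that mass slides down and the 2.7 kg mass slides up. Taking that direction as positive, Newton's second law for the whole system gives 51.985 − 22.462 = (10 + 2.7) a, so a = 29.523 / 12.7 = 2.3246 m/s².
For the 2.7 kg mass (up-slope positive): T − 22.462 = 2.7 × 2.3246, so T = 28.738 N.

28.7 N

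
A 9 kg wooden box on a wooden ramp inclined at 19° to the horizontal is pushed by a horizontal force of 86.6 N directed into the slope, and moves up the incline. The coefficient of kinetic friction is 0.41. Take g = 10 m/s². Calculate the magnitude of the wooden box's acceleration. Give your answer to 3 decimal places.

0.681 m/s²

The horizontal push has components F cos 19° = 86.6 × 0.9455 = 81.880 N up the incline and F sin 19° = 86.6 × 0.3256 = 28.197 N pressing into the surface.
The normal force is therefore N = mg cos 19° + F sin 19° = 85.095 + 28.197 = 113.292 N, and kinetic friction down the slope is μN = 0.41 × 113.292 = 46.450 N.
Along the incline: F cos 19° − mg sin 19° − μN = ma, so 81.880 − 29.304 − 46.450 = 9 a, giving a = 0.6807 m/s².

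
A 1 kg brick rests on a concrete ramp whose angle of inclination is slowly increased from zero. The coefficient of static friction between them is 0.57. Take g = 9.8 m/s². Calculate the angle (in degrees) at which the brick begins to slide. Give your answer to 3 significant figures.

At the threshold of sliding, static friction is at its maximum μ_s N and exactly balances the weight component along the incline: mg sin θ = μ_s mg cos θ.
Hence tan θ = μ_s = 0.57, so θ = arctan(0.57) = 29.6831°.

29.7°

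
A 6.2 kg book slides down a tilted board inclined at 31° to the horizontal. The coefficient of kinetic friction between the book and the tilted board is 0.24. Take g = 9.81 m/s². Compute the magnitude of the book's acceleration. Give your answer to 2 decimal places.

3.03 m/s²

Resolving the weight along the incline: the component pulling the book down the slope is mg sin 31° = 6.2 × 9.81 × 0.5150 = 31.323 N, and the normal force is N = mg cos 31° = 6.2 × 9.81 × 0.8572 = 52.137 N.
Kinetic friction acts up the slope with magnitude f = μN = 0.24 × 52.137 = 12.513 N.
Net force along the incline is 31.323 − 12.513 = 18.810 N, so a = 18.810 / 6.2 = 3.0339 m/s².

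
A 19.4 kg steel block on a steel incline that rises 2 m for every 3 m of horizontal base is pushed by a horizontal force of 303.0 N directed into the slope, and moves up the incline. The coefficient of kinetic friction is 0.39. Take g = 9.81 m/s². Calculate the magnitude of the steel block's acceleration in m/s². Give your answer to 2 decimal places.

0.99 m/s²

The horizontal push has components F cos 33.69° = 303.0 × 0.8321 = 252.126 N up the incline and F sin 33.69° = 303.0 × 0.5547 = 168.074 N pressing into the surface.
The normal force is therefore N = mg cos 33.69° + F sin 33.69° = 158.360 + 168.074 = 326.434 N, and kinetic friction down the slope is μN = 0.39 × 326.434 = 127.309 N.
Along the incline: F cos 33.69° − mg sin 33.69° − μN = ma, so 252.126 − 105.567 − 127.309 = 19.4 a, giving a = 0.9923 m/s².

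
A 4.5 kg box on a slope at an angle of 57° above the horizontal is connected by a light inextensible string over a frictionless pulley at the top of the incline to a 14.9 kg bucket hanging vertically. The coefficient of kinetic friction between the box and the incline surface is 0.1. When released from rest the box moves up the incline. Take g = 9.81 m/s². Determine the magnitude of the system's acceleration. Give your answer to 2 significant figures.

5.5 m/s²

For the box on the incline: the weight component along the slope is m₁g sin 57° = 4.5 × 9.81 × 0.8387 = 37.024 N and the normal force is N = m₁g cos 57° = 24.043 N.
Kinetic friction opposes the box's motion up the incline: f = μN = 0.1 × 24.043 = 2.404 N acting down the slope.
Newton's second law for the box (up-slope positive): T − 37.024 − 2.404 = 4.5 a. For the hanging bucket (downward positive): 14.9 × 9.81 − T = 14.9 a.
Adding the two equations eliminates T: 106.741 = 19.4 a, so a = 5.5021 m/s².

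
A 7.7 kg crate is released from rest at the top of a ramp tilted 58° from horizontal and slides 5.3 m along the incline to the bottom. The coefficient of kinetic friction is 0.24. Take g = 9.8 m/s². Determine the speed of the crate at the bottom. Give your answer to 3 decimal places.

The weight component along the incline is mg sin 58° = 63.994 N and the normal force is N = mg cos 58° = 39.988 N.
Friction up the slope is f = μN = 0.24 × 39.988 = 9.597 N, so the net downslope force is 63.994 − 9.597 = 54.397 N and a = 54.397 / 7.7 = 7.0645 m/s².
Starting from rest over a distance of 5.3 m, v² = 2aL = 2 × 7.0645 × 5.3 = 74.8837, so v = 8.6535 m/s.

8.654 m/s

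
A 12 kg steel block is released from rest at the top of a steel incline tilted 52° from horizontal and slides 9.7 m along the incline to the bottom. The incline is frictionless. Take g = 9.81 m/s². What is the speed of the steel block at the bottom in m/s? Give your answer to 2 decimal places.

The weight component along the incline is mg sin 52° = 92.765 N and the normal force is N = mg cos 52° = 72.476 N.
With no friction, a = g sin 52° = 7.7304 m/s².
Starting from rest over a distance of 9.7 m, v² = 2aL = 2 × 7.7304 × 9.7 = 149.9698, so v = 12.2462 m/s.

12.25 m/s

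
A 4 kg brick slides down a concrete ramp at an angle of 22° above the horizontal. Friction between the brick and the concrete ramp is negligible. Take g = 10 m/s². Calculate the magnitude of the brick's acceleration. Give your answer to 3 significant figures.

3.75 m/s²

Resolving the weight along the incline: the component pulling the brick down the slope is mg sin 22° = 4 × 10 × 0.3746 = 14.984 N, and the normal force is N = mg cos 22° = 4 × 10 × 0.9272 = 37.088 N.
With no friction the net force along the incline is 14.984 N, so a = g sin 22° = 14.984 / 4 = 3.7460 m/s².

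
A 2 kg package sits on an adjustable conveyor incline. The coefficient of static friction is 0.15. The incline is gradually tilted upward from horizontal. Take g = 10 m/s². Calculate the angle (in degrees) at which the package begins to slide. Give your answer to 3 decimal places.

8.531°

At the threshold of sliding, static friction is at its maximum μ_s N and exactly balances the weight component along the incline: mg sin θ = μ_s mg cos θ.
Hence tan θ = μ_s = 0.15, so θ = arctan(0.15) = 8.5308°.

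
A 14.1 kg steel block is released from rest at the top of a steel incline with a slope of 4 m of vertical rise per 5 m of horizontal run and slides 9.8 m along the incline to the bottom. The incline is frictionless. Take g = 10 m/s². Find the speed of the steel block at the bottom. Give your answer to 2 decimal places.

11.07 m/s

The weight component along the incline is mg sin 38.66° = 88.082 N and the normal force is N = mg cos 38.66° = 110.103 N.
With no friction, a = g sin 38.66° = 6.2470 m/s².
Starting from rest over a distance of 9.8 m, v² = 2aL = 2 × 6.2470 × 9.8 = 122.4412, so v = 11.0653 m/s.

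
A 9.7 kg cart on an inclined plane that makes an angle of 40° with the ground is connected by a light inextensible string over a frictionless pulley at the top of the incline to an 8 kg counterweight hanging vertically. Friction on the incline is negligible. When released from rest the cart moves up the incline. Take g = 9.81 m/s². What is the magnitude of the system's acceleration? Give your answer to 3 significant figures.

For the cart on the incline: the weight component along the slope is m₁g sin 40° = 9.7 × 9.81 × 0.6428 = 61.167 N and the normal force is N = m₁g cos 40° = 72.894 N.
Newton's second law for the cart (up-slope positive): T − 61.167 = 9.7 a. For the hanging counterweight (downward positive): 8 × 9.81 − T = 8 a.
Adding the two equations eliminates T: 17.313 = 17.7 a, so a = 0.9781 m/s².

0.978 m/s²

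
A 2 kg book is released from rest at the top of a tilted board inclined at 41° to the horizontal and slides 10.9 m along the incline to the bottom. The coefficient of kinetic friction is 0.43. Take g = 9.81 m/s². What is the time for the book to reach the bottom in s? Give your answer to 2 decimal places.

2.59 s

The weight component along the incline is mg sin 41° = 12.872 N and the normal force is N = mg cos 41° = 14.807 N.
Friction up the slope is f = μN = 0.43 × 14.807 = 6.367 N, so the net downslope force is 12.872 − 6.367 = 6.505 N and a = 6.505 / 2 = 3.2525 m/s².
Starting from rest, L = ½at², so t = √(2L/a) = √(2 × 10.9 / 3.2525) = 2.5889 s.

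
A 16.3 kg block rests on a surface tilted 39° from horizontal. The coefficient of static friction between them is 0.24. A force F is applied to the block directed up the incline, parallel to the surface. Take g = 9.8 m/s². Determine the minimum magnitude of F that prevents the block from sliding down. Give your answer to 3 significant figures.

The normal force is N = mg cos 39° = 124.141 N. With F at its minimum the block is on the verge of sliding down, so static friction is at its maximum μ_s N = 0.24 × 124.141 = 29.794 N and acts up the slope.
Equilibrium along the incline: F + μ_s N = mg sin 39°, so F = 100.528 − 29.794 = 70.734 N.

70.7 N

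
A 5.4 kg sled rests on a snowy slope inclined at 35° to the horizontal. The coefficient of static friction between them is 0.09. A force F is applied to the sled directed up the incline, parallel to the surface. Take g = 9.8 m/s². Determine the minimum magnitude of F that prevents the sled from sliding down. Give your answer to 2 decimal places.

26.45 N

The normal force is N = mg cos 35° = 43.350 N. With F at its minimum the sled is on the verge of sliding down, so static friction is at its maximum μ_s N = 0.09 × 43.350 = 3.901 N and acts up the slope.
Equilibrium along the incline: F + μ_s N = mg sin 35°, so F = 30.354 − 3.901 = 26.453 N.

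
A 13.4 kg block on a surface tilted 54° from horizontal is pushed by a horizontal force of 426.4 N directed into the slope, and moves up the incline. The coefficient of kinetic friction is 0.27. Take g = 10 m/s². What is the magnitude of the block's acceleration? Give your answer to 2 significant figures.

The horizontal push has components F cos 54° = 426.4 × 0.5878 = 250.638 N up the incline and F sin 54° = 426.4 × 0.8090 = 344.958 N pressing into the surface.
The normal force is therefore N = mg cos 54° + F sin 54° = 78.765 + 344.958 = 423.723 N, and kinetic friction down the slope is μN = 0.27 × 423.723 = 114.405 N.
Along the incline: F cos 54° − mg sin 54° − μN = ma, so 250.638 − 108.406 − 114.405 = 13.4 a, giving a = 2.0766 m/s².

2.1 m/s²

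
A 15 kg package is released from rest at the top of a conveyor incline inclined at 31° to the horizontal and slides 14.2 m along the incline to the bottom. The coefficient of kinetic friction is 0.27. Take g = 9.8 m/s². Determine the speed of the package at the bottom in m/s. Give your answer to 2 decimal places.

8.88 m/s

The weight component along the incline is mg sin 31° = 75.711 N and the normal force is N = mg cos 31° = 126.004 N.
Friction up the slope is f = μN = 0.27 × 126.004 = 34.021 N, so the net downslope force is 75.711 − 34.021 = 41.690 N and a = 41.690 / 15 = 2.7793 m/s².
Starting from rest over a distance of 14.2 m, v² = 2aL = 2 × 2.7793 × 14.2 = 78.9321, so v = 8.8844 m/s.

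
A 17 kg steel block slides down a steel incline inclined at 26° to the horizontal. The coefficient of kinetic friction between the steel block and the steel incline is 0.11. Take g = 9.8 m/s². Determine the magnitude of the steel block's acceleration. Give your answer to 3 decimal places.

Resolving the weight along the incline: the component pulling the steel block down the slope is mg sin 26° = 17 × 9.8 × 0.4384 = 73.037 N, and the normal force is N = mg cos 26° = 17 × 9.8 × 0.8988 = 149.740 N.
Kinetic friction acts up the slope with magnitude f = μN = 0.11 × 149.740 = 16.471 N.
Net force along the incline is 73.037 − 16.471 = 56.566 N, so a = 56.566 / 17 = 3.3274 m/s².

3.327 m/s²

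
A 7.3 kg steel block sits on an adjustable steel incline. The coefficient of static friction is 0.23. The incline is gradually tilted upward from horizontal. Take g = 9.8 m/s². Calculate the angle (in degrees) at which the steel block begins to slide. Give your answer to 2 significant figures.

At the threshold of sliding, static friction is at its maximum μ_s N and exactly balances the weight component along the incline: mg sin θ = μ_s mg cos θ.
Hence tan θ = μ_s = 0.23, so θ = arctan(0.23) = 12.9528°.

13°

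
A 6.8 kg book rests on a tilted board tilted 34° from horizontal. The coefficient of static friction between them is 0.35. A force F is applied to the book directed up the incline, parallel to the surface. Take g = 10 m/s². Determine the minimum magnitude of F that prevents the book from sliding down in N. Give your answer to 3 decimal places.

18.294 N

The normal force is N = mg cos 34° = 56.375 N. With F at its minimum the book is on the verge of sliding down, so static friction is at its maximum μ_s N = 0.35 × 56.375 = 19.731 N and acts up the slope.
Equilibrium along the incline: F + μ_s N = mg sin 34°, so F = 38.025 − 19.731 = 18.294 N.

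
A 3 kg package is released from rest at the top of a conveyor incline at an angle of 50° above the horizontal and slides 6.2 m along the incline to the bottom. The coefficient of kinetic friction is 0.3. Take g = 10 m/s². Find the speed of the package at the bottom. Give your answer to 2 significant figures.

8.4 m/s

The weight component along the incline is mg sin 50° = 22.981 N and the normal force is N = mg cos 50° = 19.284 N.
Friction up the slope is f = μN = 0.3 × 19.284 = 5.785 N, so the net downslope force is 22.981 − 5.785 = 17.196 N and a = 17.196 / 3 = 5.7320 m/s².
Starting from rest over a distance of 6.2 m, v² = 2aL = 2 × 5.7320 × 6.2 = 71.0768, so v = 8.4307 m/s.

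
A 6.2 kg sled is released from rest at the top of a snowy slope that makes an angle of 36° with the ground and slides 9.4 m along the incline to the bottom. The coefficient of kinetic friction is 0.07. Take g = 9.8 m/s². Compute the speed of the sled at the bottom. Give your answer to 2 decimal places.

9.89 m/s

The weight component along the incline is mg sin 36° = 35.714 N and the normal force is N = mg cos 36° = 49.156 N.
Friction up the slope is f = μN = 0.07 × 49.156 = 3.441 N, so the net downslope force is 35.714 − 3.441 = 32.273 N and a = 32.273 / 6.2 = 5.2053 m/s².
Starting from rest over a distance of 9.4 m, v² = 2aL = 2 × 5.2053 × 9.4 = 97.8596, so v = 9.8924 m/s.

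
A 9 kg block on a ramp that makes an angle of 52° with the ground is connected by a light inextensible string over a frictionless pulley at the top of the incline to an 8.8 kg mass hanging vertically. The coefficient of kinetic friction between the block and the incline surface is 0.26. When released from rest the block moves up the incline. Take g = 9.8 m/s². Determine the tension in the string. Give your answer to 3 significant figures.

For the block on the incline: the weight component along the slope is m₁g sin 52° = 9 × 9.8 × 0.7880 = 69.502 N and the normal force is N = m₁g cos 52° = 54.301 N.
Kinetic friction opposes the block's motion up the incline: f = μN = 0.26 × 54.301 = 14.118 N acting down the slope.
Newton's second law for the block (up-slope positive): T − 69.502 − 14.118 = 9 a. For the hanging mass (downward positive): 8.8 × 9.8 − T = 8.8 a.
Adding the two equations eliminates T: 2.620 = 17.8 a, so a = 0.1472 m/s².
Then from the hanging mass's equation, T = 8.8 × (9.8 − 0.1472) = 84.945 N.

84.9 N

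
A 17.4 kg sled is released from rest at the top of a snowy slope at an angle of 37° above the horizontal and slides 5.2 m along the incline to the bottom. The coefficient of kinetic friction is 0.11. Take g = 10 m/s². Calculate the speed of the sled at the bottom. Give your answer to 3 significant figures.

The weight component along the incline is mg sin 37° = 104.716 N and the normal force is N = mg cos 37° = 138.963 N.
Friction up the slope is f = μN = 0.11 × 138.963 = 15.286 N, so the net downslope force is 104.716 − 15.286 = 89.430 N and a = 89.430 / 17.4 = 5.1397 m/s².
Starting from rest over a distance of 5.2 m, v² = 2aL = 2 × 5.1397 × 5.2 = 53.4529, so v = 7.3111 m/s.

7.31 m/s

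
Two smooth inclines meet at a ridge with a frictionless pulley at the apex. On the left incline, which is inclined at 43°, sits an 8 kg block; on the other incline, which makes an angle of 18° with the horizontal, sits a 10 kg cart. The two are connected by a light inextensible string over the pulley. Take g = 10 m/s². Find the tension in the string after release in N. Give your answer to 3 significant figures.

44.0 N

Resolve each weight along its own incline: the 8 kg mass has component 8 × 10 × sin 43° = 54.560 N down its slope, and the 10 kg mass has 10 × 10 × sin 18° = 30.902 N down its slope.
The 8 kg side's 54.560 N exceeds the other side's 30.902 N, so that mass slides down and the 10 kg mass slides up. Taking that direction as positive, Newton's second law for the whole system gives 54.560 − 30.902 = (8 + 10) a, so a = 23.658 / 18 = 1.3143 m/s².
For the 10 kg mass (up-slope positive): T − 30.902 = 10 × 1.3143, so T = 44.045 N.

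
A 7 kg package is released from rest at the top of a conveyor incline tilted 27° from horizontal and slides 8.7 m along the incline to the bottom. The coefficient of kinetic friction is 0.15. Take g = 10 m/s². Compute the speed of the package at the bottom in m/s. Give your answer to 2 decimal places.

The weight component along the incline is mg sin 27° = 31.779 N and the normal force is N = mg cos 27° = 62.370 N.
Friction up the slope is f = μN = 0.15 × 62.370 = 9.355 N, so the net downslope force is 31.779 − 9.355 = 22.424 N and a = 22.424 / 7 = 3.2034 m/s².
Starting from rest over a distance of 8.7 m, v² = 2aL = 2 × 3.2034 × 8.7 = 55.7392, so v = 7.4659 m/s.

7.47 m/s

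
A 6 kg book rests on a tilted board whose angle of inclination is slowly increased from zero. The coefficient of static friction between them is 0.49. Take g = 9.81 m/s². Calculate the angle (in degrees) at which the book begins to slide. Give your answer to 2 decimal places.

At the threshold of sliding, static friction is at its maximum μ_s N and exactly balances the weight component along the incline: mg sin θ = μ_s mg cos θ.
Hence tan θ = μ_s = 0.49, so θ = arctan(0.49) = 26.1049°.

26.10°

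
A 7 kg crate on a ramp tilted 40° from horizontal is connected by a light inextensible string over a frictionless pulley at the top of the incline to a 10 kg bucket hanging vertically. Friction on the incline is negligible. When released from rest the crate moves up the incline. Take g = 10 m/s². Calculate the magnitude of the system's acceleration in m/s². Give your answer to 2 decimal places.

For the crate on the incline: the weight component along the slope is m₁g sin 40° = 7 × 10 × 0.6428 = 44.996 N and the normal force is N = m₁g cos 40° = 53.623 N.
Newton's second law for the crate (up-slope positive): T − 44.996 = 7 a. For the hanging bucket (downward positive): 10 × 10 − T = 10 a.
Adding the two equations eliminates T: 55.004 = 17 a, so a = 3.2355 m/s².

3.24 m/s²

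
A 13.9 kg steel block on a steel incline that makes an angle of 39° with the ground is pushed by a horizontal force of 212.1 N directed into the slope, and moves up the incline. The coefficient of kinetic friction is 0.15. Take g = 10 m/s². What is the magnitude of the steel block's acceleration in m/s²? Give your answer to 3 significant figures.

2.96 m/s²

The horizontal push has components F cos 39° = 212.1 × 0.7771 = 164.823 N up the incline and F sin 39° = 212.1 × 0.6293 = 133.475 N pressing into the surface.
The normal force is therefore N = mg cos 39° + F sin 39° = 108.017 + 133.475 = 241.492 N, and kinetic friction down the slope is μN = 0.15 × 241.492 = 36.224 N.
Along the incline: F cos 39° − mg sin 39° − μN = ma, so 164.823 − 87.473 − 36.224 = 13.9 a, giving a = 2.9587 m/s².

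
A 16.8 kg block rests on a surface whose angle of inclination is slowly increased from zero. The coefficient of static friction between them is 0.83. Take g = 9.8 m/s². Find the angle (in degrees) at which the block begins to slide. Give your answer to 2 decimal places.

At the threshold of sliding, static friction is at its maximum μ_s N and exactly balances the weight component along the incline: mg sin θ = μ_s mg cos θ.
Hence tan θ = μ_s = 0.83, so θ = arctan(0.83) = 39.6927°.

39.69°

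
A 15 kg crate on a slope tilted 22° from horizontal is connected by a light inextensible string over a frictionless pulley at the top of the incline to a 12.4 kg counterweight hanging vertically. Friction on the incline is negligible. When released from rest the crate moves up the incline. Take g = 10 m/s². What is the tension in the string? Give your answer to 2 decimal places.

For the crate on the incline: the weight component along the slope is m₁g sin 22° = 15 × 10 × 0.3746 = 56.190 N and the normal force is N = m₁g cos 22° = 139.078 N.
Newton's second law for the crate (up-slope positive): T − 56.190 = 15 a. For the hanging counterweight (downward positive): 12.4 × 10 − T = 12.4 a.
Adding the two equations eliminates T: 67.810 = 27.4 a, so a = 2.4748 m/s².
Then from the hanging counterweight's equation, T = 12.4 × (10 − 2.4748) = 93.312 N.

93.31 N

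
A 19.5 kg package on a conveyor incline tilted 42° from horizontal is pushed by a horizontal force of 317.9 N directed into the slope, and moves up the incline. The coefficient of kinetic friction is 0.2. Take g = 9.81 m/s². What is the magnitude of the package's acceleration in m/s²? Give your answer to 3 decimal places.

The horizontal push has components F cos 42° = 317.9 × 0.7431 = 236.231 N up the incline and F sin 42° = 317.9 × 0.6691 = 212.707 N pressing into the surface.
The normal force is therefore N = mg cos 42° + F sin 42° = 142.151 + 212.707 = 354.858 N, and kinetic friction down the slope is μN = 0.2 × 354.858 = 70.972 N.
Along the incline: F cos 42° − mg sin 42° − μN = ma, so 236.231 − 127.995 − 70.972 = 19.5 a, giving a = 1.9110 m/s².

1.911 m/s²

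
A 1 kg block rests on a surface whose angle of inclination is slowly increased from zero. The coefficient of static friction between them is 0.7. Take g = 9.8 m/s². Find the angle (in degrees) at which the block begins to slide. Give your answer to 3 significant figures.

35.0°

At the threshold of sliding, static friction is at its maximum μ_s N and exactly balances the weight component along the incline: mg sin θ = μ_s mg cos θ.
Hence tan θ = μ_s = 0.7, so θ = arctan(0.7) = 34.9920°.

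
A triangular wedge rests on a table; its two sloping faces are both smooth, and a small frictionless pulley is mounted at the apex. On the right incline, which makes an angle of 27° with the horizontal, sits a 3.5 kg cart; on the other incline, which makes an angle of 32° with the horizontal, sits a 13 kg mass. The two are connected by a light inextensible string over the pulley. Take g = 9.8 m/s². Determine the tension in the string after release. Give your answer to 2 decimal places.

Resolve each weight along its own incline: the 3.5 kg mass has component 3.5 × 9.8 × sin 27° = 15.572 N down its slope, and the 13 kg mass has 13 × 9.8 × sin 32° = 67.512 N down its slope.
The 13 kg side's 67.512 N exceeds the other side's 15.572 N, so that mass slides down and the 3.5 kg mass slides up. Taking that direction as positive, Newton's second law for the whole system gives 67.512 − 15.572 = (3.5 + 13) a, so a = 51.940 / 16.5 = 3.1479 m/s².
For the 3.5 kg mass (up-slope positive): T − 15.572 = 3.5 × 3.1479, so T = 26.590 N.

26.59 N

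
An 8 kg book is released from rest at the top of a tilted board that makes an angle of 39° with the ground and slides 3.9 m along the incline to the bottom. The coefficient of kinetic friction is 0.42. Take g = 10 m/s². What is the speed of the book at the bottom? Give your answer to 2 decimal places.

The weight component along the incline is mg sin 39° = 50.346 N and the normal force is N = mg cos 39° = 62.172 N.
Friction up the slope is f = μN = 0.42 × 62.172 = 26.112 N, so the net downslope force is 50.346 − 26.112 = 24.234 N and a = 24.234 / 8 = 3.0293 m/s².
Starting from rest over a distance of 3.9 m, v² = 2aL = 2 × 3.0293 × 3.9 = 23.6285, so v = 4.8609 m/s.

4.86 m/s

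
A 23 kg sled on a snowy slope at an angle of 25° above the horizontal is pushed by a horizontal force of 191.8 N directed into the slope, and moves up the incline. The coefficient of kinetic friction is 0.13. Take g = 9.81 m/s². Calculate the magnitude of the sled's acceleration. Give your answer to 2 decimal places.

The horizontal push has components F cos 25° = 191.8 × 0.9063 = 173.828 N up the incline and F sin 25° = 191.8 × 0.4226 = 81.055 N pressing into the surface.
The normal force is therefore N = mg cos 25° + F sin 25° = 204.488 + 81.055 = 285.543 N, and kinetic friction down the slope is μN = 0.13 × 285.543 = 37.121 N.
Along the incline: F cos 25° − mg sin 25° − μN = ma, so 173.828 − 95.351 − 37.121 = 23 a, giving a = 1.7981 m/s².

1.80 m/s²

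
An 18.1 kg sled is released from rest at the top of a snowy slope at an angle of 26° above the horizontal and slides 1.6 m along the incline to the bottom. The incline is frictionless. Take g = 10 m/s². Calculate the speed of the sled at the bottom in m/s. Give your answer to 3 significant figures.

3.75 m/s

The weight component along the incline is mg sin 26° = 79.345 N and the normal force is N = mg cos 26° = 162.682 N.
With no friction, a = g sin 26° = 4.3837 m/s².
Starting from rest over a distance of 1.6 m, v² = 2aL = 2 × 4.3837 × 1.6 = 14.0278, so v = 3.7454 m/s.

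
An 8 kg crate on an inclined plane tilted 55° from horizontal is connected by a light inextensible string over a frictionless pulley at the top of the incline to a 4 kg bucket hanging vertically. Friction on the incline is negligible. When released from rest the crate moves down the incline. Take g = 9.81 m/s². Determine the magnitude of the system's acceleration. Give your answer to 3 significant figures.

For the crate on the incline: the weight component along the slope is m₁g sin 55° = 8 × 9.81 × 0.8192 = 64.291 N and the normal force is N = m₁g cos 55° = 45.014 N.
Newton's second law for the crate (down-slope positive): 64.291 − T = 8 a. For the hanging bucket (upward positive): T − 4 × 9.81 = 4 a.
Adding the two equations eliminates T: 25.051 = 12 a, so a = 2.0876 m/s².

2.09 m/s²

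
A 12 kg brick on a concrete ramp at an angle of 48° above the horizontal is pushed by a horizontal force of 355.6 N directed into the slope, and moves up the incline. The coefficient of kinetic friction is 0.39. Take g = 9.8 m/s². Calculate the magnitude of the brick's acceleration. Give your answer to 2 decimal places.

The horizontal push has components F cos 48° = 355.6 × 0.6691 = 237.932 N up the incline and F sin 48° = 355.6 × 0.7431 = 264.246 N pressing into the surface.
The normal force is therefore N = mg cos 48° + F sin 48° = 78.686 + 264.246 = 342.932 N, and kinetic friction down the slope is μN = 0.39 × 342.932 = 133.743 N.
Along the incline: F cos 48° − mg sin 48° − μN = ma, so 237.932 − 87.389 − 133.743 = 12 a, giving a = 1.4000 m/s².

1.40 m/s²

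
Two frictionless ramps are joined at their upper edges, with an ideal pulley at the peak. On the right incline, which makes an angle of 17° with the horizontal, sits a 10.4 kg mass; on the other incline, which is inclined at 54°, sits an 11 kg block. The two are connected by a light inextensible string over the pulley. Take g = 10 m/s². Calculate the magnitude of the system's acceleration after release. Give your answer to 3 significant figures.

Resolve each weight along its own incline: the 10.4 kg mass has component 10.4 × 10 × sin 17° = 30.407 N down its slope, and the 11 kg mass has 11 × 10 × sin 54° = 88.992 N down its slope.
The 11 kg side's 88.992 N exceeds the other side's 30.407 N, so that mass slides down and the 10.4 kg mass slides up. Taking that direction as positive, Newton's second law for the whole system gives 88.992 − 30.407 = (10.4 + 11) a, so a = 58.585 / 21.4 = 2.7376 m/s².

2.74 m/s²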